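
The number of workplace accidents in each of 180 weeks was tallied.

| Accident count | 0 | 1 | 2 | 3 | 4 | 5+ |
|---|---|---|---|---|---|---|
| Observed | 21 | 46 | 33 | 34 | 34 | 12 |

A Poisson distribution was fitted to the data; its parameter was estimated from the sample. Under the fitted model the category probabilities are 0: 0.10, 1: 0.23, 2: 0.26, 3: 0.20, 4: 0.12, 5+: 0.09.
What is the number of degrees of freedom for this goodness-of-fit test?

4

There are k = 6 categories and 1 parameter estimated from the data, so df = 6 − 1 − 1 = 4.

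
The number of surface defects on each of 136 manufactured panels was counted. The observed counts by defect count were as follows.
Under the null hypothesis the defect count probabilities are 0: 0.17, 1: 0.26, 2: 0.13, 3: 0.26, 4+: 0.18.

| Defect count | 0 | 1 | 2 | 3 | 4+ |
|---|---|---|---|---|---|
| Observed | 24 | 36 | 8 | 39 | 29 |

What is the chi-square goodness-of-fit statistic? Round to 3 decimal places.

Expected counts E_i = n·p_i: 136×0.17 = 23.12, 136×0.26 = 35.36, 136×0.13 = 17.68, 136×0.26 = 35.36, 136×0.18 = 24.48.
χ² = (24−23.12)²/23.12 + (36−35.36)²/35.36 + (8−17.68)²/17.68 + (39−35.36)²/35.36 + (29−24.48)²/24.48
   = 0.0335 + 0.0116 + 5.2999 + 0.3747 + 0.8346
Sum = 6.554

6.554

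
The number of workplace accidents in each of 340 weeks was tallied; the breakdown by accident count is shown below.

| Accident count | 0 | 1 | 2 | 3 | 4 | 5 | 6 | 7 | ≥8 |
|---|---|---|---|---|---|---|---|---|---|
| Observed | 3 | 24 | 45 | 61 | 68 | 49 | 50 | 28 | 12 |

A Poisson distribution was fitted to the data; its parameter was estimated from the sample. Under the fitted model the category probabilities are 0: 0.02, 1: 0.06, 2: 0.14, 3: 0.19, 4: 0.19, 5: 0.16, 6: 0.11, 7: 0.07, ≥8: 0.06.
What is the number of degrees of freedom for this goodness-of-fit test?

There are k = 9 categories and 1 parameter estimated from the data, so df = 9 − 1 − 1 = 7.

7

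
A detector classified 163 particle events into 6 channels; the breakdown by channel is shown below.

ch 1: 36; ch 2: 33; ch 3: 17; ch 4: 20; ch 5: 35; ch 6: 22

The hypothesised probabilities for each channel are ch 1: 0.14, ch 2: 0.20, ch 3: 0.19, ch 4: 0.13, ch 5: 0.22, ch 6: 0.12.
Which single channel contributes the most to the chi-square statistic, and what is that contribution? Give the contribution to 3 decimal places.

Expected counts E_i = n·p_i: 163×0.14 = 22.82, 163×0.20 = 32.6, 163×0.19 = 30.97, 163×0.13 = 21.19, 163×0.22 = 35.86, 163×0.12 = 19.56.
χ² = (36−22.82)²/22.82 + (33−32.6)²/32.6 + (17−30.97)²/30.97 + (20−21.19)²/21.19 + (35−35.86)²/35.86 + (22−19.56)²/19.56
   = 7.6123 + 0.0049 + 6.3016 + 0.0668 + 0.0206 + 0.3044
The largest term is for ch 1: 7.612.

ch 1, 7.612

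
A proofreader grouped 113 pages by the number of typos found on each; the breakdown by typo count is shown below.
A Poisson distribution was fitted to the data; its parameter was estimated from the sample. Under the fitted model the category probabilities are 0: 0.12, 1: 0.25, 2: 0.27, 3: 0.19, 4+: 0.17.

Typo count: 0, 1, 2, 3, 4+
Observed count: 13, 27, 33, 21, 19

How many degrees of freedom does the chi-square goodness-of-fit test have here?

There are k = 5 categories and 1 parameter estimated from the data, so df = 5 − 1 − 1 = 3.

3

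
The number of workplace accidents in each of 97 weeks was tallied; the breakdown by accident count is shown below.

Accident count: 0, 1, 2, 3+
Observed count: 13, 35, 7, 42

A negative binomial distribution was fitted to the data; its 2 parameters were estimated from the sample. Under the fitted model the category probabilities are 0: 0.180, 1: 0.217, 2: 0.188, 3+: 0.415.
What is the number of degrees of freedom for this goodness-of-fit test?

There are k = 4 categories and 2 parameters estimated from the data, so df = 4 − 1 − 2 = 1.

1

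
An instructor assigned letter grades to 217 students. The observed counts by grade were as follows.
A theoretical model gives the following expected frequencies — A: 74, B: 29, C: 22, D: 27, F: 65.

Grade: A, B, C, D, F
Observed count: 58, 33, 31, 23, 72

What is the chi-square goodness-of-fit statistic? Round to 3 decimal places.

9.039

χ² = (58−74)²/74 + (33−29)²/29 + (31−22)²/22 + (23−27)²/27 + (72−65)²/65
   = 3.4595 + 0.5517 + 3.6818 + 0.5926 + 0.7538
Sum = 9.039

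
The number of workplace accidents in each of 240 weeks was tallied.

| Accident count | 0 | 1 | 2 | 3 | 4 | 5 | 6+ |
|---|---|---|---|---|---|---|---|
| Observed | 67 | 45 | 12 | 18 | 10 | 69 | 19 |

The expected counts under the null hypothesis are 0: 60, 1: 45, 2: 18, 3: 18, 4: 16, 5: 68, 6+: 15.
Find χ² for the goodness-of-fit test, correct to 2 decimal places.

cat         O        E   (O−E)²/E
0          67       60      0.817
1          45       45      0.000
2          12       18      2.000
3          18       18      0.000
4          10       16      2.250
5          69       68      0.015
6+         19       15      1.067
Sum = 6.15

6.15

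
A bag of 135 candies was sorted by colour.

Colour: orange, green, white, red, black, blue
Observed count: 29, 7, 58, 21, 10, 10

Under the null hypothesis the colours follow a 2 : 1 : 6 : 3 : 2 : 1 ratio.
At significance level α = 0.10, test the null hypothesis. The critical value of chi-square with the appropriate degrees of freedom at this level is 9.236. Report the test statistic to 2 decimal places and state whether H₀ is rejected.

12.46; reject

Ratio total = 15. Expected counts: 135×2/15 = 18, 135×1/15 = 9, 135×6/15 = 54, 135×3/15 = 27, 135×2/15 = 18, 135×1/15 = 9.
orange: (29 − 18)²/18 = 121/18 = 6.722
green: (7 − 9)²/9 = 4/9 = 0.444
white: (58 − 54)²/54 = 16/54 = 0.296
red: (21 − 27)²/27 = 36/27 = 1.333
black: (10 − 18)²/18 = 64/18 = 3.556
blue: (10 − 9)²/9 = 1/9 = 0.111
Sum = 12.46
df = 5. Since 12.46 > 9.236, we reject H₀.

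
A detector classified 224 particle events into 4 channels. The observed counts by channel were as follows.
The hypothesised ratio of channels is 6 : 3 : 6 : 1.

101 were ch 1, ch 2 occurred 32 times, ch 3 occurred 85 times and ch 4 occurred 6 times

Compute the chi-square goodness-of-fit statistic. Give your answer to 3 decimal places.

Ratio total = 16. Expected counts: 224×6/16 = 84, 224×3/16 = 42, 224×6/16 = 84, 224×1/16 = 14.
χ² = (101−84)²/84 + (32−42)²/42 + (85−84)²/84 + (6−14)²/14
   = 3.4405 + 2.3810 + 0.0119 + 4.5714
Sum = 10.405

10.405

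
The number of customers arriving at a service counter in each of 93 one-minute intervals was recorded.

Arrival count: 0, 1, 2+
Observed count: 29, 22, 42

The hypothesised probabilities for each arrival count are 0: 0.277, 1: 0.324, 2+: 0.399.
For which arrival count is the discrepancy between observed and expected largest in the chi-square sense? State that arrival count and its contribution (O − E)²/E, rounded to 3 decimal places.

1, 2.195

Expected counts E_i = n·p_i: 93×0.277 = 25.761, 93×0.324 = 30.132, 93×0.399 = 37.107.
cat         O        E   (O−E)²/E
0          29   25.761     0.4072
1          22   30.132     2.1947
2+         42   37.107     0.6452
The largest term is for 1: 2.195.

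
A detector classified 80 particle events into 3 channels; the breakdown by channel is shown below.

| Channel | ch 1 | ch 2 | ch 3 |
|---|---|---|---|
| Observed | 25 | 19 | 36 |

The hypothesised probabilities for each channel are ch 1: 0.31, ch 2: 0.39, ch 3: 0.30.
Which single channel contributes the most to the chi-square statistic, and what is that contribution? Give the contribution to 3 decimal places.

ch 3, 6.000

Expected counts E_i = n·p_i: 80×0.31 = 24.8, 80×0.39 = 31.2, 80×0.30 = 24.
cat         O        E   (O−E)²/E
ch 1       25     24.8     0.0016
ch 2       19     31.2     4.7705
ch 3       36       24     6.0000
The largest term is for ch 3: 6.000.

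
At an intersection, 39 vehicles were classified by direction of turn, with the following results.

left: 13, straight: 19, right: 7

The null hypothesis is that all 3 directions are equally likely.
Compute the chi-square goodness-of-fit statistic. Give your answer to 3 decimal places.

5.538

Expected count for each of the 3 categories: 39/3 = 13.
left: (13 − 13)²/13 = 0/13 = 0.0000
straight: (19 − 13)²/13 = 36/13 = 2.7692
right: (7 − 13)²/13 = 36/13 = 2.7692
Sum = 5.538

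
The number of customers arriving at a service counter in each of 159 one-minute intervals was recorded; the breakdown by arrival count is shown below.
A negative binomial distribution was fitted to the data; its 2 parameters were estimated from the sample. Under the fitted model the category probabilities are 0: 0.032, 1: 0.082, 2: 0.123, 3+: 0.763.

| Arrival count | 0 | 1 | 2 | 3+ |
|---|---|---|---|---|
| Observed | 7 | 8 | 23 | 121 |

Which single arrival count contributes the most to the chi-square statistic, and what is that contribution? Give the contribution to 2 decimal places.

1, 1.95

Expected counts E_i = n·p_i: 159×0.032 = 5.088, 159×0.082 = 13.038, 159×0.123 = 19.557, 159×0.763 = 121.317.
χ² = (7−5.088)²/5.088 + (8−13.038)²/13.038 + (23−19.557)²/19.557 + (121−121.317)²/121.317
   = 0.719 + 1.947 + 0.606 + 0.001
The largest term is for 1: 1.95.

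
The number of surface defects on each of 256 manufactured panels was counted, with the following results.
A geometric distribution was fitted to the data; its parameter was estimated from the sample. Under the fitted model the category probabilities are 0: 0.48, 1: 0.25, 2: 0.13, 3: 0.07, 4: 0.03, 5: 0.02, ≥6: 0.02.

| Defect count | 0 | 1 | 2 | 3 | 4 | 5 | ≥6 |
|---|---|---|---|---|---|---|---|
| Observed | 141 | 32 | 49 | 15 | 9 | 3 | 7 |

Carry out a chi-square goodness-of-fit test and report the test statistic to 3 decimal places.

Expected counts E_i = n·p_i: 256×0.48 = 122.88, 256×0.25 = 64, 256×0.13 = 33.28, 256×0.07 = 17.92, 256×0.03 = 7.68, 256×0.02 = 5.12, 256×0.02 = 5.12.
0: (141 − 122.88)²/122.88 = 328.3344/122.88 = 2.6720
1: (32 − 64)²/64 = 1024/64 = 16.0000
2: (49 − 33.28)²/33.28 = 247.1184/33.28 = 7.4254
3: (15 − 17.92)²/17.92 = 8.5264/17.92 = 0.4758
4: (9 − 7.68)²/7.68 = 1.7424/7.68 = 0.2269
5: (3 − 5.12)²/5.12 = 4.4944/5.12 = 0.8778
≥6: (7 − 5.12)²/5.12 = 3.5344/5.12 = 0.6903
Sum = 28.368

28.368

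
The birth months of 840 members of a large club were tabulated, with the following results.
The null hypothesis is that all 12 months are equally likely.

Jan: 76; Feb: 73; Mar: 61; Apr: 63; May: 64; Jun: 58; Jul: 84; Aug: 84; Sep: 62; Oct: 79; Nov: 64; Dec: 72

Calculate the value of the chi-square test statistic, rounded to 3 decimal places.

Under H₀ each category has probability 1/12, so each expected count is 840/12 = 70.
Jan: (76 − 70)²/70 = 36/70 = 0.5143
Feb: (73 − 70)²/70 = 9/70 = 0.1286
Mar: (61 − 70)²/70 = 81/70 = 1.1571
Apr: (63 − 70)²/70 = 49/70 = 0.7000
May: (64 − 70)²/70 = 36/70 = 0.5143
Jun: (58 − 70)²/70 = 144/70 = 2.0571
Jul: (84 − 70)²/70 = 196/70 = 2.8000
Aug: (84 − 70)²/70 = 196/70 = 2.8000
Sep: (62 − 70)²/70 = 64/70 = 0.9143
Oct: (79 − 70)²/70 = 81/70 = 1.1571
Nov: (64 − 70)²/70 = 36/70 = 0.5143
Dec: (72 − 70)²/70 = 4/70 = 0.0571
Sum = 13.314

13.314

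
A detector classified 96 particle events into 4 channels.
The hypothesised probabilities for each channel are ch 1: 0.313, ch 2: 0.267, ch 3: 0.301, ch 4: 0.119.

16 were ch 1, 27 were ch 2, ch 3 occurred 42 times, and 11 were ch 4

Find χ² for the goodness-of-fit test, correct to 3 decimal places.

12.599

Expected counts E_i = n·p_i: 96×0.313 = 30.048, 96×0.267 = 25.632, 96×0.301 = 28.896, 96×0.119 = 11.424.
ch 1: (16 − 30.048)²/30.048 = 197.346304/30.048 = 6.5677
ch 2: (27 − 25.632)²/25.632 = 1.871424/25.632 = 0.0730
ch 3: (42 − 28.896)²/28.896 = 171.714816/28.896 = 5.9425
ch 4: (11 − 11.424)²/11.424 = 0.179776/11.424 = 0.0157
Sum = 12.599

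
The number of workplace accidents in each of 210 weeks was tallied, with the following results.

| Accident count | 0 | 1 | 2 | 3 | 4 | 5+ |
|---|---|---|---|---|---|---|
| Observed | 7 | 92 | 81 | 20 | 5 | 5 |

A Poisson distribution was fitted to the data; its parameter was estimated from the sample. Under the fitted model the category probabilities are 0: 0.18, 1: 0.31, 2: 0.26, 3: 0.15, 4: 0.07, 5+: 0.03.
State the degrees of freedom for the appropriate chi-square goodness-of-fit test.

4

There are k = 6 categories and 1 parameter estimated from the data, so df = 6 − 1 − 1 = 4.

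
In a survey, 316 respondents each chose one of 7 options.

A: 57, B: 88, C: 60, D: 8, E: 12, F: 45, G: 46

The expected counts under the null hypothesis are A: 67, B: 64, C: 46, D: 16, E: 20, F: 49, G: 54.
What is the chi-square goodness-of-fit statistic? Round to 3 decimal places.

23.465

cat         O        E   (O−E)²/E
A          57       67     1.4925
B          88       64     9.0000
C          60       46     4.2609
D           8       16     4.0000
E          12       20     3.2000
F          45       49     0.3265
G          46       54     1.1852
Sum = 23.465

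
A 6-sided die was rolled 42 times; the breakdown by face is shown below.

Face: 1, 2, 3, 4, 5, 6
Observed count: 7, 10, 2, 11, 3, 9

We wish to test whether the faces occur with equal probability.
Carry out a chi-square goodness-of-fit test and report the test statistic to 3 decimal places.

Under H₀ each category has probability 1/6, so each expected count is 42/6 = 7.
χ² = (7−7)²/7 + (10−7)²/7 + (2−7)²/7 + (11−7)²/7 + (3−7)²/7 + (9−7)²/7
   = 0.0000 + 1.2857 + 3.5714 + 2.2857 + 2.2857 + 0.5714
Sum = 10.000

10.000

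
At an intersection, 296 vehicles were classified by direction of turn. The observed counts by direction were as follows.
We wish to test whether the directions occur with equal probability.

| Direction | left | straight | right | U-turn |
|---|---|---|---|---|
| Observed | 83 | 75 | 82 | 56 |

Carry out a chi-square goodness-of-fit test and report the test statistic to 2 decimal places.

6.35

Under H₀ each category has probability 1/4, so each expected count is 296/4 = 74.
left: (83 − 74)²/74 = 81/74 = 1.095
straight: (75 − 74)²/74 = 1/74 = 0.014
right: (82 − 74)²/74 = 64/74 = 0.865
U-turn: (56 − 74)²/74 = 324/74 = 4.378
Sum = 6.35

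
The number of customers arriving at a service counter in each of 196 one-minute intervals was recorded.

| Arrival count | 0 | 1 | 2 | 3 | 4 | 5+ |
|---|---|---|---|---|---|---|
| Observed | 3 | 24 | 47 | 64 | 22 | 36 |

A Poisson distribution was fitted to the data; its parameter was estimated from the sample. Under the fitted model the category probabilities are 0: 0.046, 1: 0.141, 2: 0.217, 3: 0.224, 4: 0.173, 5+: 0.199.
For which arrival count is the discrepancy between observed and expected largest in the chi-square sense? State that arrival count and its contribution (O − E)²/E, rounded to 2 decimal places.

Expected counts E_i = n·p_i: 196×0.046 = 9.016, 196×0.141 = 27.636, 196×0.217 = 42.532, 196×0.224 = 43.904, 196×0.173 = 33.908, 196×0.199 = 39.004.
0: (3 − 9.016)²/9.016 = 36.192256/9.016 = 4.014
1: (24 − 27.636)²/27.636 = 13.220496/27.636 = 0.478
2: (47 − 42.532)²/42.532 = 19.963024/42.532 = 0.469
3: (64 − 43.904)²/43.904 = 403.849216/43.904 = 9.198
4: (22 − 33.908)²/33.908 = 141.800464/33.908 = 4.182
5+: (36 − 39.004)²/39.004 = 9.024016/39.004 = 0.231
The largest term is for 3: 9.20.

3, 9.20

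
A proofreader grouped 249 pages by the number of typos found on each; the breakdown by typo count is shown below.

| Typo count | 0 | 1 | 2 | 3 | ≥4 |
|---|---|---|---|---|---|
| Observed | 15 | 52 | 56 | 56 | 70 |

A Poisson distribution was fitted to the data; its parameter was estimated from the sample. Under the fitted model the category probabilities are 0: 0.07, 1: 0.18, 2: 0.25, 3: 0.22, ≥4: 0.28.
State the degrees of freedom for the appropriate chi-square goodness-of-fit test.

There are k = 5 categories and 1 parameter estimated from the data, so df = 5 − 1 − 1 = 3.

3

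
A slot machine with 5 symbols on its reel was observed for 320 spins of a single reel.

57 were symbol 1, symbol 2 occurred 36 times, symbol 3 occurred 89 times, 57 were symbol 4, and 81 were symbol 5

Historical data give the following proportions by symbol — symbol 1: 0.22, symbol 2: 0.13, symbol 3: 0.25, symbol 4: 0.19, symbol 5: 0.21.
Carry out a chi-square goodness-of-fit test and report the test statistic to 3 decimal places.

Expected counts E_i = n·p_i: 320×0.22 = 70.4, 320×0.13 = 41.6, 320×0.25 = 80, 320×0.19 = 60.8, 320×0.21 = 67.2.
χ² = (57−70.4)²/70.4 + (36−41.6)²/41.6 + (89−80)²/80 + (57−60.8)²/60.8 + (81−67.2)²/67.2
   = 2.5506 + 0.7538 + 1.0125 + 0.2375 + 2.8339
Sum = 7.388

7.388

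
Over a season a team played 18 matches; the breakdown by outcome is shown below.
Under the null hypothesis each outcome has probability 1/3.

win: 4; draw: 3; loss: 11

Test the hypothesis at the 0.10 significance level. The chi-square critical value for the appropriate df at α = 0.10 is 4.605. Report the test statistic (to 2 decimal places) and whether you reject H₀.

6.33; reject

Under H₀ each category has probability 1/3, so each expected count is 18/3 = 6.
cat         O        E   (O−E)²/E
win         4        6      0.667
draw        3        6      1.500
loss       11        6      4.167
Sum = 6.33
df = 2. Since 6.33 > 4.605, we reject H₀.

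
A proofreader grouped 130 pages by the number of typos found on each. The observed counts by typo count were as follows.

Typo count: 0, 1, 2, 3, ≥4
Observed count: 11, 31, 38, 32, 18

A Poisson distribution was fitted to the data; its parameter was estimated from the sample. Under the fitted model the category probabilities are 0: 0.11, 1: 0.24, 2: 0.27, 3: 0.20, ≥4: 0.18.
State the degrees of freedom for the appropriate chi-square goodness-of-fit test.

3

There are k = 5 categories and 1 parameter estimated from the data, so df = 5 − 1 − 1 = 3.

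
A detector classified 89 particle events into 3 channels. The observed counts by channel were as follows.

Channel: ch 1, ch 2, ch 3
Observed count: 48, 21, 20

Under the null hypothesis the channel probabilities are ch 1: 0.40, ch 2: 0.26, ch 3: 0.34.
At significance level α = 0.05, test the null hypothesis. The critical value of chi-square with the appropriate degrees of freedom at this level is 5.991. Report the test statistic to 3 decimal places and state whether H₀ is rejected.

Expected counts E_i = n·p_i: 89×0.40 = 35.6, 89×0.26 = 23.14, 89×0.34 = 30.26.
ch 1: (48 − 35.6)²/35.6 = 153.76/35.6 = 4.3191
ch 2: (21 − 23.14)²/23.14 = 4.5796/23.14 = 0.1979
ch 3: (20 − 30.26)²/30.26 = 105.2676/30.26 = 3.4788
Sum = 7.996
df = 2. Since 7.996 > 5.991, we reject H₀.

7.996; reject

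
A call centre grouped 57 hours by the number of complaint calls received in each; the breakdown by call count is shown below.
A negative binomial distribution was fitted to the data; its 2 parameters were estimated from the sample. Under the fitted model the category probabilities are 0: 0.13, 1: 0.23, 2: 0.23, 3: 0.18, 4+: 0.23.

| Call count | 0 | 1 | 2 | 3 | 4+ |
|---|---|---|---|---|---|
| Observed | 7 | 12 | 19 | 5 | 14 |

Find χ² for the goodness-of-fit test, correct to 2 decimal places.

5.52

Expected counts E_i = n·p_i: 57×0.13 = 7.41, 57×0.23 = 13.11, 57×0.23 = 13.11, 57×0.18 = 10.26, 57×0.23 = 13.11.
0: (7 − 7.41)²/7.41 = 0.1681/7.41 = 0.023
1: (12 − 13.11)²/13.11 = 1.2321/13.11 = 0.094
2: (19 − 13.11)²/13.11 = 34.6921/13.11 = 2.646
3: (5 − 10.26)²/10.26 = 27.6676/10.26 = 2.697
4+: (14 − 13.11)²/13.11 = 0.7921/13.11 = 0.060
Sum = 5.52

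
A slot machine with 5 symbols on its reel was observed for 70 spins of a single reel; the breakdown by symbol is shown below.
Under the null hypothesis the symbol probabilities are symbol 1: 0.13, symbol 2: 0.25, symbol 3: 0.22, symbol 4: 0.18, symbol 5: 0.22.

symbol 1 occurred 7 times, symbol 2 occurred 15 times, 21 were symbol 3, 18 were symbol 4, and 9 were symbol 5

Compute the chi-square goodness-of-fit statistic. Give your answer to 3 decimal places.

Expected counts E_i = n·p_i: 70×0.13 = 9.1, 70×0.25 = 17.5, 70×0.22 = 15.4, 70×0.18 = 12.6, 70×0.22 = 15.4.
χ² = (7−9.1)²/9.1 + (15−17.5)²/17.5 + (21−15.4)²/15.4 + (18−12.6)²/12.6 + (9−15.4)²/15.4
   = 0.4846 + 0.3571 + 2.0364 + 2.3143 + 2.6597
Sum = 7.852

7.852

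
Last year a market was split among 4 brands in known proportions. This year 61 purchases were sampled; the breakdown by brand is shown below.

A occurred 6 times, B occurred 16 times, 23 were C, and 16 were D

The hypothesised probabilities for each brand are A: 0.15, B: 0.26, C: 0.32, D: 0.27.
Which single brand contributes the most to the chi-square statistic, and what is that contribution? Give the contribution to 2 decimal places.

Expected counts E_i = n·p_i: 61×0.15 = 9.15, 61×0.26 = 15.86, 61×0.32 = 19.52, 61×0.27 = 16.47.
χ² = (6−9.15)²/9.15 + (16−15.86)²/15.86 + (23−19.52)²/19.52 + (16−16.47)²/16.47
   = 1.084 + 0.001 + 0.620 + 0.013
The largest term is for A: 1.08.

A, 1.08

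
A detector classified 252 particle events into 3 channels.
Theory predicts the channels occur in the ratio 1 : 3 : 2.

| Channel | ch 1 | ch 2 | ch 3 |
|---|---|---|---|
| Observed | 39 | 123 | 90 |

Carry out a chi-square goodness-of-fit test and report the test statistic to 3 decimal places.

0.714

Ratio total = 6. Expected counts: 252×1/6 = 42, 252×3/6 = 126, 252×2/6 = 84.
χ² = (39−42)²/42 + (123−126)²/126 + (90−84)²/84
   = 0.2143 + 0.0714 + 0.4286
Sum = 0.714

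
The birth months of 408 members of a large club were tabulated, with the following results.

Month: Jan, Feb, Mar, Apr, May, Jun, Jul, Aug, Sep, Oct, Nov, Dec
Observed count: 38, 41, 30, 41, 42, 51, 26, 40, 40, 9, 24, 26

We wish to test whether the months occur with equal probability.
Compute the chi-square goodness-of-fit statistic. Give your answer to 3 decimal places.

41.412

Under H₀ each category has probability 1/12, so each expected count is 408/12 = 34.
cat         O        E   (O−E)²/E
Jan        38       34     0.4706
Feb        41       34     1.4412
Mar        30       34     0.4706
Apr        41       34     1.4412
May        42       34     1.8824
Jun        51       34     8.5000
Jul        26       34     1.8824
Aug        40       34     1.0588
Sep        40       34     1.0588
Oct         9       34    18.3824
Nov        24       34     2.9412
Dec        26       34     1.8824
Sum = 41.412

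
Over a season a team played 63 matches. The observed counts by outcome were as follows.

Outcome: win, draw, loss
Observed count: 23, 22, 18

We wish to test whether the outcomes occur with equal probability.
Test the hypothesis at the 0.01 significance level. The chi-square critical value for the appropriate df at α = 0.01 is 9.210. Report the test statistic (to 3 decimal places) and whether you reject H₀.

0.667; do not reject

Expected count for each of the 3 categories: 63/3 = 21.
χ² = (23−21)²/21 + (22−21)²/21 + (18−21)²/21
   = 0.1905 + 0.0476 + 0.4286
Sum = 0.667
df = 2. Since 0.667 < 9.210, we do not reject H₀.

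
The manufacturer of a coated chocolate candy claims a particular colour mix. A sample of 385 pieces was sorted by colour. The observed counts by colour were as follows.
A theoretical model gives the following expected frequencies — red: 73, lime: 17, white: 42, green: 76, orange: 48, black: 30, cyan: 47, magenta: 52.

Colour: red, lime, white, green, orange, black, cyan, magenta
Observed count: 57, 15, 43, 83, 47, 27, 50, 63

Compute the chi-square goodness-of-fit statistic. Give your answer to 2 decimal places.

7.25

cat          O        E   (O−E)²/E
red         57       73      3.507
lime        15       17      0.235
white       43       42      0.024
green       83       76      0.645
orange      47       48      0.021
black       27       30      0.300
cyan        50       47      0.191
magenta     63       52      2.327
Sum = 7.25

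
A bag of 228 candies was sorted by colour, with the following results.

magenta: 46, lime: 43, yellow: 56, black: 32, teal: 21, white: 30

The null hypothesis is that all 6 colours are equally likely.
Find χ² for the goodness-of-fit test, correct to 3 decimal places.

Expected count for each of the 6 categories: 228/6 = 38.
magenta: (46 − 38)²/38 = 64/38 = 1.6842
lime: (43 − 38)²/38 = 25/38 = 0.6579
yellow: (56 − 38)²/38 = 324/38 = 8.5263
black: (32 − 38)²/38 = 36/38 = 0.9474
teal: (21 − 38)²/38 = 289/38 = 7.6053
white: (30 − 38)²/38 = 64/38 = 1.6842
Sum = 21.105

21.105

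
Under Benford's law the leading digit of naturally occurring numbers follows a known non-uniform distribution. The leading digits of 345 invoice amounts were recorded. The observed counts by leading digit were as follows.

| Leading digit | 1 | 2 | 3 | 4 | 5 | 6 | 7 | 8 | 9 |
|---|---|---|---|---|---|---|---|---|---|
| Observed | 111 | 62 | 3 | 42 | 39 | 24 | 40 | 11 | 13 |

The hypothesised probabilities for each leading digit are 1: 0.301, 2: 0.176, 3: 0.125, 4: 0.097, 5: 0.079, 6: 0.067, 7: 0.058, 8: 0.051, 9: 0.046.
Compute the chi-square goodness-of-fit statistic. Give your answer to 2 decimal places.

Expected counts E_i = n·p_i: 345×0.301 = 103.845, 345×0.176 = 60.72, 345×0.125 = 43.125, 345×0.097 = 33.465, 345×0.079 = 27.255, 345×0.067 = 23.115, 345×0.058 = 20.01, 345×0.051 = 17.595, 345×0.046 = 15.87.
χ² = (111−103.845)²/103.845 + (62−60.72)²/60.72 + (3−43.125)²/43.125 + (42−33.465)²/33.465 + (39−27.255)²/27.255 + (24−23.115)²/23.115 + (40−20.01)²/20.01 + (11−17.595)²/17.595 + (13−15.87)²/15.87
   = 0.493 + 0.027 + 37.334 + 2.177 + 5.061 + 0.034 + 19.970 + 2.472 + 0.519
Sum = 68.09

68.09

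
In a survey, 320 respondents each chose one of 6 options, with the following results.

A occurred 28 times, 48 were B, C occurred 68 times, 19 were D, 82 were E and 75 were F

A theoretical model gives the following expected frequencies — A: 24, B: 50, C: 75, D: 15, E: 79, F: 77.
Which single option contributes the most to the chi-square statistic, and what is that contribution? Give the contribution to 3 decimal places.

D, 1.067

cat         O        E   (O−E)²/E
A          28       24     0.6667
B          48       50     0.0800
C          68       75     0.6533
D          19       15     1.0667
E          82       79     0.1139
F          75       77     0.0519
The largest term is for D: 1.067.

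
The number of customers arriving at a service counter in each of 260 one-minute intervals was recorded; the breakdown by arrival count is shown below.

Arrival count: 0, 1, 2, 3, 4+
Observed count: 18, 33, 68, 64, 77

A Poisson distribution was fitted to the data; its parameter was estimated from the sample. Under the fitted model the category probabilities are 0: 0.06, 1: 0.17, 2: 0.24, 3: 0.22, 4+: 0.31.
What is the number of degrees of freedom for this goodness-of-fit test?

There are k = 5 categories and 1 parameter estimated from the data, so df = 5 − 1 − 1 = 3.

3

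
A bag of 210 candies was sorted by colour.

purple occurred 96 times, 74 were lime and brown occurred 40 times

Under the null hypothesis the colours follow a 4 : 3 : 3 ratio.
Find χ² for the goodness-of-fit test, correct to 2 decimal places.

12.03

Ratio total = 10. Expected counts: 210×4/10 = 84, 210×3/10 = 63, 210×3/10 = 63.
cat         O        E   (O−E)²/E
purple     96       84      1.714
lime       74       63      1.921
brown      40       63      8.397
Sum = 12.03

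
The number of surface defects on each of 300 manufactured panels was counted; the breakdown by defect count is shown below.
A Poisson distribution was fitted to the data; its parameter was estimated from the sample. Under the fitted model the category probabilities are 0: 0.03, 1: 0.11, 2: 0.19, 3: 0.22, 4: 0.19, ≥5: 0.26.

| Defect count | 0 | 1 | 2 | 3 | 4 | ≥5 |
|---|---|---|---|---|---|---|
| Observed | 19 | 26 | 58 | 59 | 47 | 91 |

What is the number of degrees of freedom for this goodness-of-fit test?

4

There are k = 6 categories and 1 parameter estimated from the data, so df = 6 − 1 − 1 = 4.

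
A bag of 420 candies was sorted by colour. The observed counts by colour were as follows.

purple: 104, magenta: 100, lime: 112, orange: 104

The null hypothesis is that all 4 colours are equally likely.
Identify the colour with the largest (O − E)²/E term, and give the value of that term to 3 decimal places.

Expected count for each of the 4 categories: 420/4 = 105.
cat          O        E   (O−E)²/E
purple     104      105     0.0095
magenta    100      105     0.2381
lime       112      105     0.4667
orange     104      105     0.0095
The largest term is for lime: 0.467.

lime, 0.467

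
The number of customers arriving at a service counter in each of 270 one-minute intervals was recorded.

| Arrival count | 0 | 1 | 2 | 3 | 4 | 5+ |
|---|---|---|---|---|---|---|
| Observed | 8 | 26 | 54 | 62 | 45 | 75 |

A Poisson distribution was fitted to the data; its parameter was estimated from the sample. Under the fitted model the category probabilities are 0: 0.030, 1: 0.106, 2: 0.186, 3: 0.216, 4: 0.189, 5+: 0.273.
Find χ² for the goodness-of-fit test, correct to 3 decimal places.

Expected counts E_i = n·p_i: 270×0.030 = 8.1, 270×0.106 = 28.62, 270×0.186 = 50.22, 270×0.216 = 58.32, 270×0.189 = 51.03, 270×0.273 = 73.71.
cat         O        E   (O−E)²/E
0           8      8.1     0.0012
1          26    28.62     0.2398
2          54    50.22     0.2845
3          62    58.32     0.2322
4          45    51.03     0.7125
5+         75    73.71     0.0226
Sum = 1.493

1.493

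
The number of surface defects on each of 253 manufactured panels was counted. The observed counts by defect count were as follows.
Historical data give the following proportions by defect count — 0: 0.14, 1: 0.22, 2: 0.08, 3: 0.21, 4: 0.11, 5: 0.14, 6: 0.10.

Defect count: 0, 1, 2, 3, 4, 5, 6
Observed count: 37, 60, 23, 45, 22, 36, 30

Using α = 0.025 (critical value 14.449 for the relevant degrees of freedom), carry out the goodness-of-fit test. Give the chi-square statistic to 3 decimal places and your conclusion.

Expected counts E_i = n·p_i: 253×0.14 = 35.42, 253×0.22 = 55.66, 253×0.08 = 20.24, 253×0.21 = 53.13, 253×0.11 = 27.83, 253×0.14 = 35.42, 253×0.10 = 25.3.
cat         O        E   (O−E)²/E
0          37    35.42     0.0705
1          60    55.66     0.3384
2          23    20.24     0.3764
3          45    53.13     1.2441
4          22    27.83     1.2213
5          36    35.42     0.0095
6          30     25.3     0.8731
Sum = 4.133
df = 6. Since 4.133 < 14.449, we do not reject H₀.

4.133; do not reject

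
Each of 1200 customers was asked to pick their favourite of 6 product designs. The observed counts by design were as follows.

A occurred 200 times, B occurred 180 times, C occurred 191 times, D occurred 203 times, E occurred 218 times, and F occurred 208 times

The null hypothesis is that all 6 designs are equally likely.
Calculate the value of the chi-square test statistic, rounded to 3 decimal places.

Under H₀ each category has probability 1/6, so each expected count is 1200/6 = 200.
χ² = (200−200)²/200 + (180−200)²/200 + (191−200)²/200 + (203−200)²/200 + (218−200)²/200 + (208−200)²/200
   = 0.0000 + 2.0000 + 0.4050 + 0.0450 + 1.6200 + 0.3200
Sum = 4.390

4.390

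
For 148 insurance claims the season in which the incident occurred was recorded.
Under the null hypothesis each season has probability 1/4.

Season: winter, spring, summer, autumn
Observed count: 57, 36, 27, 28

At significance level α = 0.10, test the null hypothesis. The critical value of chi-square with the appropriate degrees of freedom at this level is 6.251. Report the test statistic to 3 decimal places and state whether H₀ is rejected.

Expected count for each of the 4 categories: 148/4 = 37.
cat         O        E   (O−E)²/E
winter     57       37    10.8108
spring     36       37     0.0270
summer     27       37     2.7027
autumn     28       37     2.1892
Sum = 15.730
df = 3. Since 15.730 > 6.251, we reject H₀.

15.730; reject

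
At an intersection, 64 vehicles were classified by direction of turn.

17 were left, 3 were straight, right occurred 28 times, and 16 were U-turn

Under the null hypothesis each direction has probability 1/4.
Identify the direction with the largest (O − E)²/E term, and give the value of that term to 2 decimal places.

Under H₀ each category has probability 1/4, so each expected count is 64/4 = 16.
left: (17 − 16)²/16 = 1/16 = 0.063
straight: (3 − 16)²/16 = 169/16 = 10.563
right: (28 − 16)²/16 = 144/16 = 9.000
U-turn: (16 − 16)²/16 = 0/16 = 0.000
The largest term is for straight: 10.56.

straight, 10.56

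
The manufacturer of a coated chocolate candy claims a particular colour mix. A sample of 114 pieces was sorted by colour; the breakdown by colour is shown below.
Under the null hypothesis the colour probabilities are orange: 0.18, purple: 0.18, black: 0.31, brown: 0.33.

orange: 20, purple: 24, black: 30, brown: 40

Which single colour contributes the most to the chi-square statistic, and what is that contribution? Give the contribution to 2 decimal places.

black, 0.81

Expected counts E_i = n·p_i: 114×0.18 = 20.52, 114×0.18 = 20.52, 114×0.31 = 35.34, 114×0.33 = 37.62.
cat         O        E   (O−E)²/E
orange     20    20.52      0.013
purple     24    20.52      0.590
black      30    35.34      0.807
brown      40    37.62      0.151
The largest term is for black: 0.81.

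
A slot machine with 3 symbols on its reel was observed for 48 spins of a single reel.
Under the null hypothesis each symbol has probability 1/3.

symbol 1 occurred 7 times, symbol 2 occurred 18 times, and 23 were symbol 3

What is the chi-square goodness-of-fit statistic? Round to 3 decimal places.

Under H₀ each category has probability 1/3, so each expected count is 48/3 = 16.
symbol 1: (7 − 16)²/16 = 81/16 = 5.0625
symbol 2: (18 − 16)²/16 = 4/16 = 0.2500
symbol 3: (23 − 16)²/16 = 49/16 = 3.0625
Sum = 8.375

8.375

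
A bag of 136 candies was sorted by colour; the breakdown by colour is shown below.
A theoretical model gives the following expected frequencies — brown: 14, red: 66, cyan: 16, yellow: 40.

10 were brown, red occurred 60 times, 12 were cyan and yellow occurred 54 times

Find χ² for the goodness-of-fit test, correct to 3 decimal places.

7.588

brown: (10 − 14)²/14 = 16/14 = 1.1429
red: (60 − 66)²/66 = 36/66 = 0.5455
cyan: (12 − 16)²/16 = 16/16 = 1.0000
yellow: (54 − 40)²/40 = 196/40 = 4.9000
Sum = 7.588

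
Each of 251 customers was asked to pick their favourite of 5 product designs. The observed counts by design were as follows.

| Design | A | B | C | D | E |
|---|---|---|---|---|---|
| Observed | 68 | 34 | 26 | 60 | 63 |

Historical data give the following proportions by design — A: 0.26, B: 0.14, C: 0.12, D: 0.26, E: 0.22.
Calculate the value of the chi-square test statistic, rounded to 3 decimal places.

Expected counts E_i = n·p_i: 251×0.26 = 65.26, 251×0.14 = 35.14, 251×0.12 = 30.12, 251×0.26 = 65.26, 251×0.22 = 55.22.
A: (68 − 65.26)²/65.26 = 7.5076/65.26 = 0.1150
B: (34 − 35.14)²/35.14 = 1.2996/35.14 = 0.0370
C: (26 − 30.12)²/30.12 = 16.9744/30.12 = 0.5636
D: (60 − 65.26)²/65.26 = 27.6676/65.26 = 0.4240
E: (63 − 55.22)²/55.22 = 60.5284/55.22 = 1.0961
Sum = 2.236

2.236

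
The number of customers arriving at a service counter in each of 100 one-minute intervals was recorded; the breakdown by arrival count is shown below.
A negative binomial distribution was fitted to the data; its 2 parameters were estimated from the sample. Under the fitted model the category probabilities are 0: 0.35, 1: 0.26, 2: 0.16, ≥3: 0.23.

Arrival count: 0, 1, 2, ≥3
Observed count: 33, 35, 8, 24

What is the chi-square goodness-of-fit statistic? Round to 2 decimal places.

7.27

Expected counts E_i = n·p_i: 100×0.35 = 35, 100×0.26 = 26, 100×0.16 = 16, 100×0.23 = 23.
0: (33 − 35)²/35 = 4/35 = 0.114
1: (35 − 26)²/26 = 81/26 = 3.115
2: (8 − 16)²/16 = 64/16 = 4.000
≥3: (24 − 23)²/23 = 1/23 = 0.043
Sum = 7.27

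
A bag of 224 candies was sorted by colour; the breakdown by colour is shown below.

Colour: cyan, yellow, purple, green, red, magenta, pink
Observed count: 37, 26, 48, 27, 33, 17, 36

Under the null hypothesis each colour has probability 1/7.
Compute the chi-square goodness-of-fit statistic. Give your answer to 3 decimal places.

Expected count for each of the 7 categories: 224/7 = 32.
cyan: (37 − 32)²/32 = 25/32 = 0.7813
yellow: (26 − 32)²/32 = 36/32 = 1.1250
purple: (48 − 32)²/32 = 256/32 = 8.0000
green: (27 − 32)²/32 = 25/32 = 0.7813
red: (33 − 32)²/32 = 1/32 = 0.0313
magenta: (17 − 32)²/32 = 225/32 = 7.0313
pink: (36 − 32)²/32 = 16/32 = 0.5000
Sum = 18.250

18.250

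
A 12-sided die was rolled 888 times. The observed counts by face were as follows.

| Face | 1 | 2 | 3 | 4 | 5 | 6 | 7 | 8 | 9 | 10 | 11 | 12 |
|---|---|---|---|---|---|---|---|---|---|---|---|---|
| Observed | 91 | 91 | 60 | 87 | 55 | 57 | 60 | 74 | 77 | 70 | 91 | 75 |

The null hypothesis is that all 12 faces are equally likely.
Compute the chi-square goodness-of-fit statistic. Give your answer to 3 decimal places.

Expected count for each of the 12 categories: 888/12 = 74.
cat         O        E   (O−E)²/E
1          91       74     3.9054
2          91       74     3.9054
3          60       74     2.6486
4          87       74     2.2838
5          55       74     4.8784
6          57       74     3.9054
7          60       74     2.6486
8          74       74     0.0000
9          77       74     0.1216
10         70       74     0.2162
11         91       74     3.9054
12         75       74     0.0135
Sum = 28.432

28.432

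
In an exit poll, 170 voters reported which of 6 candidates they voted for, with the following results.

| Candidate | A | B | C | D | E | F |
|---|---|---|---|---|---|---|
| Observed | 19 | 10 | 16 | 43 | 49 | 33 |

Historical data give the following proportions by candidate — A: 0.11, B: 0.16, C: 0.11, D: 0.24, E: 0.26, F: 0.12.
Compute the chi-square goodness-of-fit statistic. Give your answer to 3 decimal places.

19.693

Expected counts E_i = n·p_i: 170×0.11 = 18.7, 170×0.16 = 27.2, 170×0.11 = 18.7, 170×0.24 = 40.8, 170×0.26 = 44.2, 170×0.12 = 20.4.
cat         O        E   (O−E)²/E
A          19     18.7     0.0048
B          10     27.2    10.8765
C          16     18.7     0.3898
D          43     40.8     0.1186
E          49     44.2     0.5213
F          33     20.4     7.7824
Sum = 19.693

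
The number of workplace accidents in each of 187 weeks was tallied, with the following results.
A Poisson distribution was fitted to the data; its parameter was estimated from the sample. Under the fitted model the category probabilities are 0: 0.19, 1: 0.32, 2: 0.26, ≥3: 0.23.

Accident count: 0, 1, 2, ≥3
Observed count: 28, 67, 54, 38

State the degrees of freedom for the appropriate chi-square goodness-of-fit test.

2

There are k = 4 categories and 1 parameter estimated from the data, so df = 4 − 1 − 1 = 2.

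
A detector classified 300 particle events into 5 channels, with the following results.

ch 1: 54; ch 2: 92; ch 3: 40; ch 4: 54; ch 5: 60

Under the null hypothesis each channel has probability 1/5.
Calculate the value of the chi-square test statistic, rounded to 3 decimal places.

24.933

Under H₀ each category has probability 1/5, so each expected count is 300/5 = 60.
cat         O        E   (O−E)²/E
ch 1       54       60     0.6000
ch 2       92       60    17.0667
ch 3       40       60     6.6667
ch 4       54       60     0.6000
ch 5       60       60     0.0000
Sum = 24.933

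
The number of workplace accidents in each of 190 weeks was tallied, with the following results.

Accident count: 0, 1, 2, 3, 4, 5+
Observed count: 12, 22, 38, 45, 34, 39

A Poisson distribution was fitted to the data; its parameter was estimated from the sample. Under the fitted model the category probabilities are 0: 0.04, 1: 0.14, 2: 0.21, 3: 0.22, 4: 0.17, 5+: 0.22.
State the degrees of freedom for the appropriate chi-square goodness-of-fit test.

4

There are k = 6 categories and 1 parameter estimated from the data, so df = 6 − 1 − 1 = 4.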